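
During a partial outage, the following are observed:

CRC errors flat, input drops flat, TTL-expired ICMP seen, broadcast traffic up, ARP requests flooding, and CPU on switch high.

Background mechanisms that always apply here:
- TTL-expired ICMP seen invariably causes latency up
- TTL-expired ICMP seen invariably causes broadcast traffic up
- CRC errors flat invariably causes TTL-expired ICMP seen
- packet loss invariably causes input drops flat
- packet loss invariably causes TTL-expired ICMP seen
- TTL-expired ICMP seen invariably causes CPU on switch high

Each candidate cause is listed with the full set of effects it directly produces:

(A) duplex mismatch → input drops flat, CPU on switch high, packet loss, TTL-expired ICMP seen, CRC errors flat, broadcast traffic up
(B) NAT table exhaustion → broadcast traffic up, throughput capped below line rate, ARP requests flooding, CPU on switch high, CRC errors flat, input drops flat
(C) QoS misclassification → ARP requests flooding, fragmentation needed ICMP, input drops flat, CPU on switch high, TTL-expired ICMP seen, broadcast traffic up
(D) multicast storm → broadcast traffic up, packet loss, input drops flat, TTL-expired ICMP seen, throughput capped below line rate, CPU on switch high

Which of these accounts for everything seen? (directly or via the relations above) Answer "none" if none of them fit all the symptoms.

B

Per-candidate check:
(A) duplex mismatch — does not account for ARP requests flooding
(B) NAT table exhaustion — CRC errors flat +; input drops flat +; TTL-expired ICMP seen + (via CRC errors flat → TTL-expired ICMP seen); broadcast traffic up +; ARP requests flooding +; CPU on switch high +
(C) QoS misclassification — CRC errors flat -; input drops flat +; TTL-expired ICMP seen +; broadcast traffic up +; ARP requests flooding +; CPU on switch high +
(D) multicast storm — does not account for CRC errors flat, ARP requests flooding
(B) alone accounts for all the evidence.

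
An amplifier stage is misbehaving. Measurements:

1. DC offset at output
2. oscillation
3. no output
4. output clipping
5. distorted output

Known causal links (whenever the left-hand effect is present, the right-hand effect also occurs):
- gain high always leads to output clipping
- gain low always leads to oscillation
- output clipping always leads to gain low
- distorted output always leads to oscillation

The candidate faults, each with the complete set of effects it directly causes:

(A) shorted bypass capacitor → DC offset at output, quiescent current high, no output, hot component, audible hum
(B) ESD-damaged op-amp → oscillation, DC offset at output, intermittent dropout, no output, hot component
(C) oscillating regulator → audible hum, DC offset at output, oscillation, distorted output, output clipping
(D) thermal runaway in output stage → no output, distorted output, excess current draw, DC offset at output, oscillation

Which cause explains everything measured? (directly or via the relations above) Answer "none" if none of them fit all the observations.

none

For each candidate, compare predicted effects to what was observed:
(A) shorted bypass capacitor — does not account for oscillation, output clipping, distorted output
(B) ESD-damaged op-amp — DC offset at output +; oscillation +; no output +; output clipping -; distorted output -
(C) oscillating regulator — DC offset at output +; oscillation +; no output -; output clipping +; distorted output +
(D) thermal runaway in output stage — DC offset at output +; oscillation +; no output +; output clipping -; distorted output +
Every candidate fails on at least one observation.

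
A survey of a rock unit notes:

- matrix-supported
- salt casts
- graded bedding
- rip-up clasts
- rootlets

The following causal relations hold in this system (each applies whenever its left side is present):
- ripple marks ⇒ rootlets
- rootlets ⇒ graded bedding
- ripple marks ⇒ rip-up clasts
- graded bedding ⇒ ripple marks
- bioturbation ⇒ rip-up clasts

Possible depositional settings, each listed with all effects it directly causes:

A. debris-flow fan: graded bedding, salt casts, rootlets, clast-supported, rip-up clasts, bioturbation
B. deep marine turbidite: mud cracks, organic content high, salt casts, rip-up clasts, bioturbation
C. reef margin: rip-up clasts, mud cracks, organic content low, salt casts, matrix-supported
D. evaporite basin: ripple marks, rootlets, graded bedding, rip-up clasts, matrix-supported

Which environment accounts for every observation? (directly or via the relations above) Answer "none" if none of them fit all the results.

Testing each hypothesis:
(A) debris-flow fan — matrix-supported miss; salt casts match; graded bedding match; rip-up clasts match; rootlets match
(B) deep marine turbidite — matrix-supported miss; salt casts match; graded bedding miss; rip-up clasts match; rootlets miss
(C) reef margin — does not account for graded bedding, rootlets
(D) evaporite basin — does not account for salt casts
None of the listed candidates fits everything.

none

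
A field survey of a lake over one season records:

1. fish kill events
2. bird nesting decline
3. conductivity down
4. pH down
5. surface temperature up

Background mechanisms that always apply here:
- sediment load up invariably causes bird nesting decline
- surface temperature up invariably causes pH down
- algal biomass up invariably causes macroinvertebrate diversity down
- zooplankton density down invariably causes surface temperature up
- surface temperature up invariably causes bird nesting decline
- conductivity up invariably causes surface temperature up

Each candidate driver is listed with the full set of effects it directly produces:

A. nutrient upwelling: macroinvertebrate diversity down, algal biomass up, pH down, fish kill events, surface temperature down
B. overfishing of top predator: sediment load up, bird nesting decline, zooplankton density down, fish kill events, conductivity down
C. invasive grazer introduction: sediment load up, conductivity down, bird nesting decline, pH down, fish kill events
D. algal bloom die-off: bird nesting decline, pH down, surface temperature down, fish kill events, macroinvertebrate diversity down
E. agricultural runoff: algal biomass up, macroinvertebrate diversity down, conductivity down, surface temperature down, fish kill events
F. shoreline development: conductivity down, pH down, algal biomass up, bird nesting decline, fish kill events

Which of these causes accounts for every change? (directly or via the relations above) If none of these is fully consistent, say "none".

B

Per-candidate check:
(A) nutrient upwelling — fails on bird nesting decline, conductivity down, surface temperature up (predicts surface temperature down, not surface temperature up)
(B) overfishing of top predator — accounts for every observation (pH down by zooplankton density down → surface temperature up → pH down)
(C) invasive grazer introduction — fish kill events match; bird nesting decline match; conductivity down match; pH down match; surface temperature up miss
(D) algal bloom die-off — fails on conductivity down, surface temperature up (predicts surface temperature down, not surface temperature up)
(E) agricultural runoff — fails on bird nesting decline, pH down, surface temperature up (predicts surface temperature down, not surface temperature up)
(F) shoreline development — does not account for surface temperature up
(B) alone accounts for all the evidence.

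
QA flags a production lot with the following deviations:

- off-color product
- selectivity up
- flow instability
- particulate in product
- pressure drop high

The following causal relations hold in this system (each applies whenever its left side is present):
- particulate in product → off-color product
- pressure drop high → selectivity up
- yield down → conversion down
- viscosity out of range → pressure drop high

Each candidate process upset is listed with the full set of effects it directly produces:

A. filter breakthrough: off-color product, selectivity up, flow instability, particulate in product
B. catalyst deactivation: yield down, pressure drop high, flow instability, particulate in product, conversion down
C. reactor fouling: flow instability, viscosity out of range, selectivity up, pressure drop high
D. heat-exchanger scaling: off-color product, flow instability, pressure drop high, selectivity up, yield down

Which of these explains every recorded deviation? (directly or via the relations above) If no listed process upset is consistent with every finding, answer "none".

Checking each candidate against the observations:
(A) filter breakthrough — does not account for pressure drop high
(B) catalyst deactivation — off-color product yes (by particulate in product → off-color product); selectivity up yes (by pressure drop high → selectivity up); flow instability yes; particulate in product yes; pressure drop high yes
(C) reactor fouling — off-color product NO; selectivity up yes; flow instability yes; particulate in product NO; pressure drop high yes
(D) heat-exchanger scaling — off-color product yes; selectivity up yes; flow instability yes; particulate in product NO; pressure drop high yes
Only (B) is consistent with every observation.

B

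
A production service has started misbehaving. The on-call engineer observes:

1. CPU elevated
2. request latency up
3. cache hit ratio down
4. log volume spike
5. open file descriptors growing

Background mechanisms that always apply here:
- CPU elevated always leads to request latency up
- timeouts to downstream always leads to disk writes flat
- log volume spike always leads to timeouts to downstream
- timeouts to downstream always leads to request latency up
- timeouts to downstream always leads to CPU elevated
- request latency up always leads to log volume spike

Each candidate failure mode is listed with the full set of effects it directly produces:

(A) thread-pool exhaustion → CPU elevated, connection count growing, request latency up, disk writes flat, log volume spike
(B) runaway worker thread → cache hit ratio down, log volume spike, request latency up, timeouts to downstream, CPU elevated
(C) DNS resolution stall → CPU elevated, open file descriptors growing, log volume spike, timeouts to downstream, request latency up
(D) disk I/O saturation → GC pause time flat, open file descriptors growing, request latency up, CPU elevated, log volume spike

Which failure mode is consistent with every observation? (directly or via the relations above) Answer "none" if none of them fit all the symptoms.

none

For each candidate, compare predicted effects to what was observed:
(A) thread-pool exhaustion — does not account for cache hit ratio down, open file descriptors growing
(B) runaway worker thread — does not account for open file descriptors growing
(C) DNS resolution stall — does not account for cache hit ratio down
(D) disk I/O saturation — CPU elevated ✓; request latency up ✓; cache hit ratio down ✗; log volume spike ✓; open file descriptors growing ✓
None of the listed candidates fits everything.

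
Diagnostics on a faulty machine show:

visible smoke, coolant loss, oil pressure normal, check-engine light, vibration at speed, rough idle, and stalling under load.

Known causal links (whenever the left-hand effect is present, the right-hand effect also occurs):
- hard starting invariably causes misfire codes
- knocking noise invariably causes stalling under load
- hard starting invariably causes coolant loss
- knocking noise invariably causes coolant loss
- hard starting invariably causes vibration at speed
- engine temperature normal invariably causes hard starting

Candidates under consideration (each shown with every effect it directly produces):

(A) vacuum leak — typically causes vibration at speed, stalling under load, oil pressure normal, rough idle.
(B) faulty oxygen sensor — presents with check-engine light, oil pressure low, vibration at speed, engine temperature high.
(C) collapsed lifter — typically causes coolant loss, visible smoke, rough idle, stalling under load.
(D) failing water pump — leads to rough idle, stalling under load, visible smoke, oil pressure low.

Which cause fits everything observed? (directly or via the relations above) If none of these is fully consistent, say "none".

Testing each hypothesis:
(A) vacuum leak — does not account for visible smoke, coolant loss, check-engine light
(B) faulty oxygen sensor — fails on visible smoke, coolant loss, oil pressure normal, rough idle, stalling under load (predicts oil pressure low, not oil pressure normal)
(C) collapsed lifter — visible smoke yes; coolant loss yes; oil pressure normal NO; check-engine light NO; vibration at speed NO; rough idle yes; stalling under load yes
(D) failing water pump — fails on coolant loss, oil pressure normal, check-engine light, vibration at speed (predicts oil pressure low, not oil pressure normal)
No candidate is consistent with all observations.

none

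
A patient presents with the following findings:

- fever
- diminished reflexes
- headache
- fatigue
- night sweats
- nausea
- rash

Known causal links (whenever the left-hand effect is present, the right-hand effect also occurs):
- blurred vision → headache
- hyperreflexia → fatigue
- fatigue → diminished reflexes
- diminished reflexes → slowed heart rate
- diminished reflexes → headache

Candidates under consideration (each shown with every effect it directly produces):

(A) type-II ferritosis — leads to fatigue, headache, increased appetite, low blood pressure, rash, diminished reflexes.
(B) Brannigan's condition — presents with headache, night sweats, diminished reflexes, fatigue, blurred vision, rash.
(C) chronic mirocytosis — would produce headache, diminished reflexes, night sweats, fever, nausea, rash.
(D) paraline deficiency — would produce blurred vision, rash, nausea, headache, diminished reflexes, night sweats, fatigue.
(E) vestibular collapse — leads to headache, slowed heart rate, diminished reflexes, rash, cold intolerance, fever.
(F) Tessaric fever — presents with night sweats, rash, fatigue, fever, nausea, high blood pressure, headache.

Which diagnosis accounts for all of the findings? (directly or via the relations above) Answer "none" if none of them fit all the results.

Checking each candidate against the observations:
(A) type-II ferritosis — fever -; diminished reflexes +; headache +; fatigue +; night sweats -; nausea -; rash +
(B) Brannigan's condition — does not account for fever, nausea
(C) chronic mirocytosis — fever +; diminished reflexes +; headache +; fatigue -; night sweats +; nausea +; rash +
(D) paraline deficiency — does not account for fever
(E) vestibular collapse — fever +; diminished reflexes +; headache +; fatigue -; night sweats -; nausea -; rash +
(F) Tessaric fever — accounts for every observation (diminished reflexes by fatigue → diminished reflexes)
Only (F) is consistent with every observation.

F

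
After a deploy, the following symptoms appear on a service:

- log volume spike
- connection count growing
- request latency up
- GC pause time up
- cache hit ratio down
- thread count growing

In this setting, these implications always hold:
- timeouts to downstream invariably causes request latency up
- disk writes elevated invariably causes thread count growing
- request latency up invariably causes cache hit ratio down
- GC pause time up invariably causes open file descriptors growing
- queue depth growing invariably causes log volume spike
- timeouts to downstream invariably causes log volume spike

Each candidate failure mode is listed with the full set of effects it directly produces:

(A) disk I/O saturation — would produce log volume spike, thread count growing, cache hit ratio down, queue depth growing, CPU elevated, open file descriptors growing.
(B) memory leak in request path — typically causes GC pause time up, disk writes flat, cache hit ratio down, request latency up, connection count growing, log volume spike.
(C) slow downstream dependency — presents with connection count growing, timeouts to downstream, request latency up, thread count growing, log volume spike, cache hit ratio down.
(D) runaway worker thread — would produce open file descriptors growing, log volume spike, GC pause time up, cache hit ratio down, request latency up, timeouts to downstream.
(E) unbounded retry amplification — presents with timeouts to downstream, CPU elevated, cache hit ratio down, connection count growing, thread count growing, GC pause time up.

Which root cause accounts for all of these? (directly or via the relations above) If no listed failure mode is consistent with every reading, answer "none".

E

Per-candidate check:
(A) disk I/O saturation — does not account for connection count growing, request latency up, GC pause time up
(B) memory leak in request path — does not account for thread count growing
(C) slow downstream dependency — log volume spike +; connection count growing +; request latency up +; GC pause time up -; cache hit ratio down +; thread count growing +
(D) runaway worker thread — log volume spike +; connection count growing -; request latency up +; GC pause time up +; cache hit ratio down +; thread count growing -
(E) unbounded retry amplification — accounts for every observation (log volume spike via timeouts to downstream → log volume spike)
(E) is the only candidate with no mismatches.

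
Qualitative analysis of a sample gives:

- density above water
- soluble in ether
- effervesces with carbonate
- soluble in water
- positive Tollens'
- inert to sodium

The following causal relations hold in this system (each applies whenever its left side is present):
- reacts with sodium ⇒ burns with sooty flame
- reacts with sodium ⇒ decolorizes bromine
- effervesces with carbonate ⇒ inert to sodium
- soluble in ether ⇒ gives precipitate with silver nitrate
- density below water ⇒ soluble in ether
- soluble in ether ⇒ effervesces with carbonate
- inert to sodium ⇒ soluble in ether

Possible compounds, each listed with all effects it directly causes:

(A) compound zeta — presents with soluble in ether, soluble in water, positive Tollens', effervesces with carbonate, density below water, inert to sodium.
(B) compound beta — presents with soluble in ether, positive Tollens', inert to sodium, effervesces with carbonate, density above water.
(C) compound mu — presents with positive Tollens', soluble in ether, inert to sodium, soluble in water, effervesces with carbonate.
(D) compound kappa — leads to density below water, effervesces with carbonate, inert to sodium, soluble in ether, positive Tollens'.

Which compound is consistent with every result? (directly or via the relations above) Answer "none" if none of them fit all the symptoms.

none

Testing each hypothesis:
(A) compound zeta — density above water NO; soluble in ether yes; effervesces with carbonate yes; soluble in water yes; positive Tollens' yes; inert to sodium yes
(B) compound beta — does not account for soluble in water
(C) compound mu — density above water NO; soluble in ether yes; effervesces with carbonate yes; soluble in water yes; positive Tollens' yes; inert to sodium yes
(D) compound kappa — density above water NO; soluble in ether yes; effervesces with carbonate yes; soluble in water NO; positive Tollens' yes; inert to sodium yes
None of the listed candidates fits everything.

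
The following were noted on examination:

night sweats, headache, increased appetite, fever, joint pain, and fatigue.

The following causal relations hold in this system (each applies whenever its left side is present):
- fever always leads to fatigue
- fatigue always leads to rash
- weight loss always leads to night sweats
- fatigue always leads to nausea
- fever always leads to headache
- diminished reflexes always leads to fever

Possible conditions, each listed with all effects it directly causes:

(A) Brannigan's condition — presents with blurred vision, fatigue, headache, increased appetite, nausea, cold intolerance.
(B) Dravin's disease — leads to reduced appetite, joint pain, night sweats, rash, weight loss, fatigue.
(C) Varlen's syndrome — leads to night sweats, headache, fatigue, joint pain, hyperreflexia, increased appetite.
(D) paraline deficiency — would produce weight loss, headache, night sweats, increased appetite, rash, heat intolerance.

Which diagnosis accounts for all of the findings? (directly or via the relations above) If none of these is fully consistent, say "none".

none

Per-candidate check:
(A) Brannigan's condition — night sweats ✗; headache ✓; increased appetite ✓; fever ✗; joint pain ✗; fatigue ✓
(B) Dravin's disease — night sweats ✓; headache ✗; increased appetite ✗; fever ✗; joint pain ✓; fatigue ✓
(C) Varlen's syndrome — night sweats ✓; headache ✓; increased appetite ✓; fever ✗; joint pain ✓; fatigue ✓
(D) paraline deficiency — night sweats ✓; headache ✓; increased appetite ✓; fever ✗; joint pain ✗; fatigue ✗
No candidate is consistent with all observations.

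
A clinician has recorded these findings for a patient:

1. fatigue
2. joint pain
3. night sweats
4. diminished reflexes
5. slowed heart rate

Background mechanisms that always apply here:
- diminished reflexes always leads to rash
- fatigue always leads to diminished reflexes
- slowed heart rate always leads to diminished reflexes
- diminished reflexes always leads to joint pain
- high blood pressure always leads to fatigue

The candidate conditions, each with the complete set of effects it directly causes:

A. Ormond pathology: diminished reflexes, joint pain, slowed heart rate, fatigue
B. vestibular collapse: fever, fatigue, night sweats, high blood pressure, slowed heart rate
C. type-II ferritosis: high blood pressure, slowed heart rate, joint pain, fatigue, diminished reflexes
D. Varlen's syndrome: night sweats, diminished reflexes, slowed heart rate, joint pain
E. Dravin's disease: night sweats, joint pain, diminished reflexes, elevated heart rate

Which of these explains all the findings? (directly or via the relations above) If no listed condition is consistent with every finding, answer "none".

Per-candidate check:
(A) Ormond pathology — fatigue yes; joint pain yes; night sweats NO; diminished reflexes yes; slowed heart rate yes
(B) vestibular collapse — fatigue yes; joint pain yes (by fatigue → diminished reflexes → joint pain); night sweats yes; diminished reflexes yes (by fatigue → diminished reflexes); slowed heart rate yes
(C) type-II ferritosis — does not account for night sweats
(D) Varlen's syndrome — does not account for fatigue
(E) Dravin's disease — fatigue NO; joint pain yes; night sweats yes; diminished reflexes yes; slowed heart rate NO
Only (B) is consistent with every observation.

B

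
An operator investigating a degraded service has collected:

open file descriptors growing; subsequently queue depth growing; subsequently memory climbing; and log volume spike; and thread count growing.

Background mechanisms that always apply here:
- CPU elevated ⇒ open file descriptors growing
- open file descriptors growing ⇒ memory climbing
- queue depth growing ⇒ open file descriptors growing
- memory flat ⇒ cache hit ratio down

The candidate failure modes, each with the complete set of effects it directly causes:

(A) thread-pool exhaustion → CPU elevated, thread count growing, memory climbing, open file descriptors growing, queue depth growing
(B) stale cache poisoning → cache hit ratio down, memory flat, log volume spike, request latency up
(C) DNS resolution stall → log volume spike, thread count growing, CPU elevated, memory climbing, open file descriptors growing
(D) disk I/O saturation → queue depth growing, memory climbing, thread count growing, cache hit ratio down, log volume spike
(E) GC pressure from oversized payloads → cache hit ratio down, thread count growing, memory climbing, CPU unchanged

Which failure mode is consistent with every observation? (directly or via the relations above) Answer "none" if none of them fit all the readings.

Checking each candidate against the observations:
(A) thread-pool exhaustion — open file descriptors growing yes; queue depth growing yes; memory climbing yes; log volume spike NO; thread count growing yes
(B) stale cache poisoning — fails on open file descriptors growing, queue depth growing, memory climbing, thread count growing (predicts memory flat, not memory climbing)
(C) DNS resolution stall — open file descriptors growing yes; queue depth growing NO; memory climbing yes; log volume spike yes; thread count growing yes
(D) disk I/O saturation — open file descriptors growing yes (through queue depth growing → open file descriptors growing); queue depth growing yes; memory climbing yes; log volume spike yes; thread count growing yes
(E) GC pressure from oversized payloads — open file descriptors growing NO; queue depth growing NO; memory climbing yes; log volume spike NO; thread count growing yes
Only (D) is consistent with every observation.

D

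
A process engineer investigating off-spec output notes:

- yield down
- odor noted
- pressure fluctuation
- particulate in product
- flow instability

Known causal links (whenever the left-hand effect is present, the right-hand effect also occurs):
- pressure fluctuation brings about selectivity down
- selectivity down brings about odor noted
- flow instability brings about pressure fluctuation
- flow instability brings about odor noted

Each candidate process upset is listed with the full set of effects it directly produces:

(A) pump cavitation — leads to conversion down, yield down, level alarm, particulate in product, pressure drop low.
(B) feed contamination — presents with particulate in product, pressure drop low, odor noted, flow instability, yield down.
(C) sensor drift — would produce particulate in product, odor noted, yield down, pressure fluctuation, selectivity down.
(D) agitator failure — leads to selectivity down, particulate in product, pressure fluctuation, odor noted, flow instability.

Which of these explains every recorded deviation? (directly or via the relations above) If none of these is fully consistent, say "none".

B

Per-candidate check:
(A) pump cavitation — yield down ✓; odor noted ✗; pressure fluctuation ✗; particulate in product ✓; flow instability ✗
(B) feed contamination — yield down ✓; odor noted ✓; pressure fluctuation ✓ (by flow instability → pressure fluctuation); particulate in product ✓; flow instability ✓
(C) sensor drift — does not account for flow instability
(D) agitator failure — does not account for yield down
(B) alone accounts for all the evidence.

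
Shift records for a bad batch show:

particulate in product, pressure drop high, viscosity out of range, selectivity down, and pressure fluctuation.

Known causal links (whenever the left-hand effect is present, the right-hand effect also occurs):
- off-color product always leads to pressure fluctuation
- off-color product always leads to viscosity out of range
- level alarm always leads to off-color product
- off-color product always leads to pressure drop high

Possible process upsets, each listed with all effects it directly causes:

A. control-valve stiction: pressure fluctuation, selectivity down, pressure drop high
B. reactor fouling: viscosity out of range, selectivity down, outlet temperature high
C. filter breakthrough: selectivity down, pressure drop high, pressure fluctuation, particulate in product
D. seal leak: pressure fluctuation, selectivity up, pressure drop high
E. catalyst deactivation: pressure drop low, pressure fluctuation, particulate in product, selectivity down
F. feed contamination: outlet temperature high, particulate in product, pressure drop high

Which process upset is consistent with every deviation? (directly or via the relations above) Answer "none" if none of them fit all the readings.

Checking each candidate against the observations:
(A) control-valve stiction — does not account for particulate in product, viscosity out of range
(B) reactor fouling — does not account for particulate in product, pressure drop high, pressure fluctuation
(C) filter breakthrough — does not account for viscosity out of range
(D) seal leak — fails on particulate in product, viscosity out of range, selectivity down (predicts selectivity up, not selectivity down)
(E) catalyst deactivation — particulate in product yes; pressure drop high NO; viscosity out of range NO; selectivity down yes; pressure fluctuation yes
(F) feed contamination — particulate in product yes; pressure drop high yes; viscosity out of range NO; selectivity down NO; pressure fluctuation NO
No candidate is consistent with all observations.

none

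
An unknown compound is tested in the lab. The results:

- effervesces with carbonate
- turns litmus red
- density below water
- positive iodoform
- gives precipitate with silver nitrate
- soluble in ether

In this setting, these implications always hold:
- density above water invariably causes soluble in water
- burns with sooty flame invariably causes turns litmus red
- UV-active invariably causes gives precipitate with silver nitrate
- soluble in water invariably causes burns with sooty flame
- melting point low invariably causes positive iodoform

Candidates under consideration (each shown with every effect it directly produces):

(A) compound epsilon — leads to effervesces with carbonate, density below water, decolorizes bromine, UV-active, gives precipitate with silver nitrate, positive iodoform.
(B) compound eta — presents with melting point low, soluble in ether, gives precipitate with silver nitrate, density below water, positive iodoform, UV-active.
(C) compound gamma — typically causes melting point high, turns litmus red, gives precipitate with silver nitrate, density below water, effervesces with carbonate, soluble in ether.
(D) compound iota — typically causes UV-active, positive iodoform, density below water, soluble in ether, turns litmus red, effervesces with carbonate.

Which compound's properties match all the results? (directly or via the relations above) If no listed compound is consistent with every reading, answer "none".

Checking each candidate against the observations:
(A) compound epsilon — effervesces with carbonate match; turns litmus red miss; density below water match; positive iodoform match; gives precipitate with silver nitrate match; soluble in ether miss
(B) compound eta — effervesces with carbonate miss; turns litmus red miss; density below water match; positive iodoform match; gives precipitate with silver nitrate match; soluble in ether match
(C) compound gamma — does not account for positive iodoform
(D) compound iota — effervesces with carbonate match; turns litmus red match; density below water match; positive iodoform match; gives precipitate with silver nitrate match (through UV-active → gives precipitate with silver nitrate); soluble in ether match
(D) alone accounts for all the evidence.

D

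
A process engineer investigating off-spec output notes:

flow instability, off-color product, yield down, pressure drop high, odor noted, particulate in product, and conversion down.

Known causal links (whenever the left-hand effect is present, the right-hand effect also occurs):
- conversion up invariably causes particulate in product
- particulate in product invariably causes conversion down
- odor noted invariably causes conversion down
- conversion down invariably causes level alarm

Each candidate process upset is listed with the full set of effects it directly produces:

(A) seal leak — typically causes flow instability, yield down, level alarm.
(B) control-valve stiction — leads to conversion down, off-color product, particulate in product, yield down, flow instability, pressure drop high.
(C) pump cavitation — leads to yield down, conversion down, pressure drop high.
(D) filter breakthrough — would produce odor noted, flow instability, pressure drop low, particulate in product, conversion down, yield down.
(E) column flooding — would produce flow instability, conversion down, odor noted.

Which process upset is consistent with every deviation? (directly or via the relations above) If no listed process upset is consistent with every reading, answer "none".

none

Per-candidate check:
(A) seal leak — flow instability ✓; off-color product ✗; yield down ✓; pressure drop high ✗; odor noted ✗; particulate in product ✗; conversion down ✗
(B) control-valve stiction — flow instability ✓; off-color product ✓; yield down ✓; pressure drop high ✓; odor noted ✗; particulate in product ✓; conversion down ✓
(C) pump cavitation — flow instability ✗; off-color product ✗; yield down ✓; pressure drop high ✓; odor noted ✗; particulate in product ✗; conversion down ✓
(D) filter breakthrough — flow instability ✓; off-color product ✗; yield down ✓; pressure drop high ✗; odor noted ✓; particulate in product ✓; conversion down ✓
(E) column flooding — flow instability ✓; off-color product ✗; yield down ✗; pressure drop high ✗; odor noted ✓; particulate in product ✗; conversion down ✓
No candidate is consistent with all observations.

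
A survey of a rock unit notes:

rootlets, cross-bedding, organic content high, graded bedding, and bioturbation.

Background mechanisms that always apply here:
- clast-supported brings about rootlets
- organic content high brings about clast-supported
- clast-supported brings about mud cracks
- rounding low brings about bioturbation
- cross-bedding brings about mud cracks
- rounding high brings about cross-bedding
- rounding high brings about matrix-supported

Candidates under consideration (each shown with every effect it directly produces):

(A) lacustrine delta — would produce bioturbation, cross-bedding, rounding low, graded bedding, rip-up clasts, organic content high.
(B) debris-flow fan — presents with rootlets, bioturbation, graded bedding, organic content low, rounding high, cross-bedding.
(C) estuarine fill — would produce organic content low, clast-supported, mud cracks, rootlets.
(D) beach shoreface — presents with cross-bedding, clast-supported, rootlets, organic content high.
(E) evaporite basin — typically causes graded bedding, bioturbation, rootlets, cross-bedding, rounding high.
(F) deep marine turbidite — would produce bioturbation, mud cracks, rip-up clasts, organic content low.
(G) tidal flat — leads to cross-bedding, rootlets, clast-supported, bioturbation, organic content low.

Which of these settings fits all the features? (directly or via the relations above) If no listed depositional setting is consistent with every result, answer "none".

Testing each hypothesis:
(A) lacustrine delta — accounts for every observation (rootlets by organic content high → clast-supported → rootlets)
(B) debris-flow fan — rootlets ✓; cross-bedding ✓; organic content high ✗; graded bedding ✓; bioturbation ✓
(C) estuarine fill — fails on cross-bedding, organic content high, graded bedding, bioturbation (predicts organic content low, not organic content high)
(D) beach shoreface — rootlets ✓; cross-bedding ✓; organic content high ✓; graded bedding ✗; bioturbation ✗
(E) evaporite basin — rootlets ✓; cross-bedding ✓; organic content high ✗; graded bedding ✓; bioturbation ✓
(F) deep marine turbidite — fails on rootlets, cross-bedding, organic content high, graded bedding (predicts organic content low, not organic content high)
(G) tidal flat — fails on organic content high, graded bedding (predicts organic content low, not organic content high)
(A) alone accounts for all the evidence.

A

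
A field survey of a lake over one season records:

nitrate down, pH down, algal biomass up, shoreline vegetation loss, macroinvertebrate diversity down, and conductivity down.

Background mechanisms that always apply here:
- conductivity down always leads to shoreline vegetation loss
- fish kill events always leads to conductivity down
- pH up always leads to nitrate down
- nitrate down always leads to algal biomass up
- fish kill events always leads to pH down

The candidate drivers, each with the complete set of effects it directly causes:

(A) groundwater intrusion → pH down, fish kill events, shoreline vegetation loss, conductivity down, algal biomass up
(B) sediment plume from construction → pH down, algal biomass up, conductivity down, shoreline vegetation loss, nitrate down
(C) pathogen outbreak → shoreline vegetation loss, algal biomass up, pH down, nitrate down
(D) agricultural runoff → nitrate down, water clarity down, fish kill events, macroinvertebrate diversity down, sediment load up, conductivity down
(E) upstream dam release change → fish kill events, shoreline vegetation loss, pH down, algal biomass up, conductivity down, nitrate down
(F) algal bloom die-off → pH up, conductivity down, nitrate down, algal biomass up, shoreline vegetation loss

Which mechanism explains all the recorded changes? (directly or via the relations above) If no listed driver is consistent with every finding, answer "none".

D

For each candidate, compare predicted effects to what was observed:
(A) groundwater intrusion — nitrate down -; pH down +; algal biomass up +; shoreline vegetation loss +; macroinvertebrate diversity down -; conductivity down +
(B) sediment plume from construction — nitrate down +; pH down +; algal biomass up +; shoreline vegetation loss +; macroinvertebrate diversity down -; conductivity down +
(C) pathogen outbreak — does not account for macroinvertebrate diversity down, conductivity down
(D) agricultural runoff — nitrate down +; pH down + (through fish kill events → pH down); algal biomass up + (through nitrate down → algal biomass up); shoreline vegetation loss + (through conductivity down → shoreline vegetation loss); macroinvertebrate diversity down +; conductivity down +
(E) upstream dam release change — does not account for macroinvertebrate diversity down
(F) algal bloom die-off — nitrate down +; pH down -; algal biomass up +; shoreline vegetation loss +; macroinvertebrate diversity down -; conductivity down +
Only (D) is consistent with every observation.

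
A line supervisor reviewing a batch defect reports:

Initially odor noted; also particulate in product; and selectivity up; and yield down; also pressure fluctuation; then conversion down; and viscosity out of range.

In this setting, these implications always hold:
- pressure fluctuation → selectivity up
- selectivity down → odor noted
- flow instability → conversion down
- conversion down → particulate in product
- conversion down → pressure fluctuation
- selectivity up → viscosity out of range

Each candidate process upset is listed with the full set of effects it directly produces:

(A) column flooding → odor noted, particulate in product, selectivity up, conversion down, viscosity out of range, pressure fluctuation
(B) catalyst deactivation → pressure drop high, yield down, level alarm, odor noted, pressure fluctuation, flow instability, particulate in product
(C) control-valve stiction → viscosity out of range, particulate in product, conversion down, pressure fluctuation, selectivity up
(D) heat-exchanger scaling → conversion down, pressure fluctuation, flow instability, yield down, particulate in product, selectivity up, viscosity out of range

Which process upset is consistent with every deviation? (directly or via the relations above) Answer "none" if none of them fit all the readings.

B

Checking each candidate against the observations:
(A) column flooding — does not account for yield down
(B) catalyst deactivation — odor noted +; particulate in product +; selectivity up + (by pressure fluctuation → selectivity up); yield down +; pressure fluctuation +; conversion down + (by flow instability → conversion down); viscosity out of range + (by pressure fluctuation → selectivity up → viscosity out of range)
(C) control-valve stiction — does not account for odor noted, yield down
(D) heat-exchanger scaling — does not account for odor noted
Only (B) is consistent with every observation.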